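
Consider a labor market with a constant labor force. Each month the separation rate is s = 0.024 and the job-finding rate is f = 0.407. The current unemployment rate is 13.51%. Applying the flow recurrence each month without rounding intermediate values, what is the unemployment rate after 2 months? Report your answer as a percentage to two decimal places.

Unemployment rate after two months ≈ 8.14%.

With a fixed labor force, u_{t+1} = u_t + s·(1−u_t) − f·u_t = u_t·(1−s−f) + s.
Here 1−s−f = 0.569 and s = 0.024.
u_1 = 0.135100 × 0.569 + 0.024 = 0.100872.
u_2 = 0.100872 × 0.569 + 0.024 = 0.081396.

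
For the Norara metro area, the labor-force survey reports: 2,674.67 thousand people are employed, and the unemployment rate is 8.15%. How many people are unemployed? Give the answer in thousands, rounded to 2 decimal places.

Let U be the number unemployed. The labor force is E + U, and U/(E+U) = 0.0815.
So U = 0.0815 × 2,674.67 / (1 − 0.0815) = 217.9856 / 0.9185 ≈ 237.33 thousand.

About 237.33 thousand are unemployed.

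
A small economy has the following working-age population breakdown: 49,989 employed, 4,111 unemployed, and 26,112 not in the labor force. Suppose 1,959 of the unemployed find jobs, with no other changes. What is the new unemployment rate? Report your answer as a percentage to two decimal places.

New unemployment rate ≈ 3.98%.

Initially, labor force = 49,989 + 4,111 = 54,100, so u = 4,111/54,100 = 7.60%.
After the change, unemployed falls and employed rises by 1,959; labor force unchanged → E = 51,948, U = 2,152, labor force = 54,100.
New unemployment rate = 2,152 / 54,100 = 3.98%.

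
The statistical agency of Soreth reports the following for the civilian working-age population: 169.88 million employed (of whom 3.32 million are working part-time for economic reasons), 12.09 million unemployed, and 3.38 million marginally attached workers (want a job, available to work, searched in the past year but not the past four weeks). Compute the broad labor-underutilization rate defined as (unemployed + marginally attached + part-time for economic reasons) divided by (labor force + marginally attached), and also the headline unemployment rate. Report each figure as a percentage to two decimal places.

Broad underutilization rate ≈ 10.14%; headline unemployment rate ≈ 6.64%.

Labor force = 169.88 + 12.09 = 181.97 million.
Numerator = 12.09 + 3.38 + 3.32 = 18.79 million.
Denominator = 181.97 + 3.38 = 185.35 million.
Broad rate = 18.79 / 185.35 = 10.14%.
Headline unemployment rate = 12.09 / 181.97 = 6.64%.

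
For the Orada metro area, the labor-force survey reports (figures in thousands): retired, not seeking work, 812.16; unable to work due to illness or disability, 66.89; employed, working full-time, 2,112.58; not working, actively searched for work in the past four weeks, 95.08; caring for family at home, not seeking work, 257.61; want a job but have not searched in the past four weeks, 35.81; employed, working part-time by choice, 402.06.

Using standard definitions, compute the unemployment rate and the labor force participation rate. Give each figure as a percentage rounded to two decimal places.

Employed = 2,112.58 + 402.06 = 2,514.64 thousand.
Unemployed = 95.08 thousand.
Labor force = 2,514.64 + 95.08 = 2,609.72 thousand.
Not in labor force = 812.16 + 66.89 + 257.61 + 35.81 = 1,172.47 thousand (those not working and not actively searching are outside the labor force — including those who want a job but have given up searching).
Civilian working-age population = 2,609.72 + 1,172.47 = 3,782.19 thousand.
Unemployment rate = 95.08 / 2,609.72 = 3.64%.
Labor force participation rate = 2,609.72 / 3,782.19 = 69.00%.

Unemployment rate ≈ 3.64%; labor force participation rate ≈ 69.00%.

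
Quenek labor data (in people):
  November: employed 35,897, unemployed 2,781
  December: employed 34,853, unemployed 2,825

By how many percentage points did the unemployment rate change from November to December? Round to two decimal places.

The unemployment rate changed by +0.31 percentage points.

November: labor force = 35,897 + 2,781 = 38,678; u = 2,781/38,678 = 7.19%.
December: labor force = 34,853 + 2,825 = 37,678; u = 2,825/37,678 = 7.50%.
Change = 7.50% − 7.19% = +0.31 pp.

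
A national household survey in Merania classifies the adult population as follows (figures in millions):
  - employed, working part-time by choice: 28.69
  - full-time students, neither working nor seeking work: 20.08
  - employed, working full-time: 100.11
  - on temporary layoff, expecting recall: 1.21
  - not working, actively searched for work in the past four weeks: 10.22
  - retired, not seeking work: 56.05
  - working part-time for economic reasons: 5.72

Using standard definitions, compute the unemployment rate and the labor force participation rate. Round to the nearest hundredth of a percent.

Employed = 28.69 + 100.11 + 5.72 = 134.52 million (anyone who worked, including part-time for economic reasons, counts as employed).
Unemployed = 1.21 + 10.22 = 11.43 million (jobless and actively searching, or on temporary layoff).
Labor force = 134.52 + 11.43 = 145.95 million.
Not in labor force = 20.08 + 56.05 = 76.13 million (those not working and not actively searching are outside the labor force).
Civilian working-age population = 145.95 + 76.13 = 222.08 million.
Unemployment rate = 11.43 / 145.95 = 7.83%.
Labor force participation rate = 145.95 / 222.08 = 65.72%.

Unemployment rate ≈ 7.83%; labor force participation rate ≈ 65.72%.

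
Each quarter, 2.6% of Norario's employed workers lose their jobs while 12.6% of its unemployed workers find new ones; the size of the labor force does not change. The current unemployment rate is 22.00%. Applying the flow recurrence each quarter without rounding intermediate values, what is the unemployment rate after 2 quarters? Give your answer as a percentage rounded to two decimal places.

Unemployment rate after two quarters ≈ 20.63%.

With a fixed labor force, u_{t+1} = u_t + s·(1−u_t) − f·u_t = u_t·(1−s−f) + s.
Here 1−s−f = 0.848 and s = 0.026.
u_1 = 0.220000 × 0.848 + 0.026 = 0.212560.
u_2 = 0.212560 × 0.848 + 0.026 = 0.206251.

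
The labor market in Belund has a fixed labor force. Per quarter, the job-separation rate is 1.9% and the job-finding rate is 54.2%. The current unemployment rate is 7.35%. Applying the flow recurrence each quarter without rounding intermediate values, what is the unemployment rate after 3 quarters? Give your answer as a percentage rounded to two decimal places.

With a fixed labor force, u_{t+1} = u_t + s·(1−u_t) − f·u_t = u_t·(1−s−f) + s.
Here 1−s−f = 0.439 and s = 0.019.
u_1 = 0.073500 × 0.439 + 0.019 = 0.051266.
u_2 = 0.051266 × 0.439 + 0.019 = 0.041506.
u_3 = 0.041506 × 0.439 + 0.019 = 0.037221.

Unemployment rate after three quarters ≈ 3.72%.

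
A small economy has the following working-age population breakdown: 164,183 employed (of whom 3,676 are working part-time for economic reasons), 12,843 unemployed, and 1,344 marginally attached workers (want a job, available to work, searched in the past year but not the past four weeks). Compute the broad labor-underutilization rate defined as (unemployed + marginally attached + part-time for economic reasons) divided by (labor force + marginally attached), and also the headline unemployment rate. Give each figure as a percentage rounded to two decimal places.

Broad underutilization rate ≈ 10.01%; headline unemployment rate ≈ 7.25%.

Labor force = 164,183 + 12,843 = 177,026.
Numerator = 12,843 + 1,344 + 3,676 = 17,863.
Denominator = 177,026 + 1,344 = 178,370.
Broad rate = 17,863 / 178,370 = 10.01%.
Headline unemployment rate = 12,843 / 177,026 = 7.25%.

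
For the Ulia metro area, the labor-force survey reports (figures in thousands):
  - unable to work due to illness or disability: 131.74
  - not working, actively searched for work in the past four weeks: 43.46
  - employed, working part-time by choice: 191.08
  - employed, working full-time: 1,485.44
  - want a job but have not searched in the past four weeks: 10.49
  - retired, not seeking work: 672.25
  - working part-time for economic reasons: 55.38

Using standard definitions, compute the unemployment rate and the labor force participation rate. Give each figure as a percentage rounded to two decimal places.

Employed = 191.08 + 1,485.44 + 55.38 = 1,731.90 thousand (anyone who worked, including part-time for economic reasons, counts as employed).
Unemployed = 43.46 thousand.
Labor force = 1,731.90 + 43.46 = 1,775.36 thousand.
Not in labor force = 131.74 + 10.49 + 672.25 = 814.48 thousand (those not working and not actively searching are outside the labor force — including those who want a job but have given up searching).
Civilian working-age population = 1,775.36 + 814.48 = 2,589.84 thousand.
Unemployment rate = 43.46 / 1,775.36 = 2.45%.
Labor force participation rate = 1,775.36 / 2,589.84 = 68.55%.

Unemployment rate ≈ 2.45%; labor force participation rate ≈ 68.55%.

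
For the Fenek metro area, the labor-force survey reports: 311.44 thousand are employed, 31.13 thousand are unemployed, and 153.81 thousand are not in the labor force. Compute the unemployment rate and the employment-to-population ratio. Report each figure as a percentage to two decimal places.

Labor force = employed + unemployed = 311.44 + 31.13 = 342.57 thousand.
Working-age population = 342.57 + 153.81 = 496.38 thousand.
Unemployment rate = 31.13 / 342.57 = 9.09%.
Employment-population ratio = 311.44 / 496.38 = 62.74%.

Unemployment rate ≈ 9.09%; employment-population ratio ≈ 62.74%.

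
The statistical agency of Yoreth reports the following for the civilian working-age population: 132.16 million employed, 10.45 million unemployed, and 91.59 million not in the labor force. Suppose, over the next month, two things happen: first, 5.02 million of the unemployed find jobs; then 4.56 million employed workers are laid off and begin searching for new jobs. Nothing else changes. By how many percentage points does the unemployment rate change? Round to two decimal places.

Initially, labor force = 132.16 + 10.45 = 142.61 million, so u = 10.45/142.61 = 7.33%.
After the first change, unemployed falls and employed rises by 5.02; labor force unchanged → E = 137.18, U = 5.43, labor force = 142.61 million.
After the second change, employed falls and unemployed rises by 4.56; labor force unchanged → E = 132.62, U = 9.99, labor force = 142.61 million.
New unemployment rate = 9.99 / 142.61 = 7.01%.
Change = 7.01% − 7.33% = −0.32 percentage points.

The unemployment rate changes by −0.32 percentage points.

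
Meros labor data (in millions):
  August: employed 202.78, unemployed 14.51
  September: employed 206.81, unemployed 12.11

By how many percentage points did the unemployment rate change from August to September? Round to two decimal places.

The unemployment rate changed by −1.15 percentage points.

August: labor force = 202.78 + 14.51 = 217.29; u = 14.51/217.29 = 6.68%.
September: labor force = 206.81 + 12.11 = 218.92; u = 12.11/218.92 = 5.53%.
Change = 5.53% − 6.68% = −1.15 pp.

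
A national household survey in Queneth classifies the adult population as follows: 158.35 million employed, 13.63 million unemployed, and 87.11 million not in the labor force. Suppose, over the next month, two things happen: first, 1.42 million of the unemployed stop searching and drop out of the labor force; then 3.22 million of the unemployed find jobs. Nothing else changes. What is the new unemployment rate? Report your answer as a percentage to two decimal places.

Initially, labor force = 158.35 + 13.63 = 171.98 million, so u = 13.63/171.98 = 7.93%.
After the first change, unemployed and labor force both fall by 1.42 → E = 158.35, U = 12.21, labor force = 170.56 million.
After the second change, unemployed falls and employed rises by 3.22; labor force unchanged → E = 161.57, U = 8.99, labor force = 170.56 million.
New unemployment rate = 8.99 / 170.56 = 5.27%.

New unemployment rate ≈ 5.27%.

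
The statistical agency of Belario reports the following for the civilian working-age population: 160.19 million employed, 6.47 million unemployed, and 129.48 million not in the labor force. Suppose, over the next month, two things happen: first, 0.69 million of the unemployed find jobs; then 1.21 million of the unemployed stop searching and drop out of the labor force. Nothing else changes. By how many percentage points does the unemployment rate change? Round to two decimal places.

The unemployment rate changes by −1.12 percentage points.

Initially, labor force = 160.19 + 6.47 = 166.66 million, so u = 6.47/166.66 = 3.88%.
After the first change, unemployed falls and employed rises by 0.69; labor force unchanged → E = 160.88, U = 5.78, labor force = 166.66 million.
After the second change, unemployed and labor force both fall by 1.21 → E = 160.88, U = 4.57, labor force = 165.45 million.
New unemployment rate = 4.57 / 165.45 = 2.76%.
Change = 2.76% − 3.88% = −1.12 percentage points.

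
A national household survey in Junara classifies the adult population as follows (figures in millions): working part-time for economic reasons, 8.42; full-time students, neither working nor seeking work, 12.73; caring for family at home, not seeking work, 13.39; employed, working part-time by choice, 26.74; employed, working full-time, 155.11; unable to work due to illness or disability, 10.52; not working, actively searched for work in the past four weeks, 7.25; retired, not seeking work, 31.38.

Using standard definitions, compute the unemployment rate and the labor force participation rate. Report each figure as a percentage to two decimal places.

Employed = 8.42 + 26.74 + 155.11 = 190.27 million (anyone who worked, including part-time for economic reasons, counts as employed).
Unemployed = 7.25 million.
Labor force = 190.27 + 7.25 = 197.52 million.
Not in labor force = 12.73 + 13.39 + 10.52 + 31.38 = 68.02 million (those not working and not actively searching are outside the labor force).
Civilian working-age population = 197.52 + 68.02 = 265.54 million.
Unemployment rate = 7.25 / 197.52 = 3.67%.
Labor force participation rate = 197.52 / 265.54 = 74.38%.

Unemployment rate ≈ 3.67%; labor force participation rate ≈ 74.38%.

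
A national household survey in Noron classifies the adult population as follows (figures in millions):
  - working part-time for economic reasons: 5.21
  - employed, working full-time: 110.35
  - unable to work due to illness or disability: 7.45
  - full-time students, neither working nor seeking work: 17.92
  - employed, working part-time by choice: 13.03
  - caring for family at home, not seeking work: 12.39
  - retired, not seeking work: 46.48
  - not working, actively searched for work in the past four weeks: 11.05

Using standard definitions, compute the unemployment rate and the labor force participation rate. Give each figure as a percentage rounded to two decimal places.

Employed = 5.21 + 110.35 + 13.03 = 128.59 million (anyone who worked, including part-time for economic reasons, counts as employed).
Unemployed = 11.05 million.
Labor force = 128.59 + 11.05 = 139.64 million.
Not in labor force = 7.45 + 17.92 + 12.39 + 46.48 = 84.24 million (those not working and not actively searching are outside the labor force).
Civilian working-age population = 139.64 + 84.24 = 223.88 million.
Unemployment rate = 11.05 / 139.64 = 7.91%.
Labor force participation rate = 139.64 / 223.88 = 62.37%.

Unemployment rate ≈ 7.91%; labor force participation rate ≈ 62.37%.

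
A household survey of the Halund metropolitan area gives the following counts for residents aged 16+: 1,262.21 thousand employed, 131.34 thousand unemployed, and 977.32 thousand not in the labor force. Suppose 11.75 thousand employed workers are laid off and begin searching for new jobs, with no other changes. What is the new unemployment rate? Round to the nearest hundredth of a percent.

New unemployment rate ≈ 10.27%.

Initially, labor force = 1,262.21 + 131.34 = 1,393.55 thousand, so u = 131.34/1,393.55 = 9.42%.
After the change, employed falls and unemployed rises by 11.75; labor force unchanged → E = 1,250.46, U = 143.09, labor force = 1,393.55 thousand.
New unemployment rate = 143.09 / 1,393.55 = 10.27%.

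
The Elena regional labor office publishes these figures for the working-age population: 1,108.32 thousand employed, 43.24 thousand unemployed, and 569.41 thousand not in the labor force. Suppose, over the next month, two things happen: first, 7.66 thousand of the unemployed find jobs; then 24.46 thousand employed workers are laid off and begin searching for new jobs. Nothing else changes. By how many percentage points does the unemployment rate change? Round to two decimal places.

The unemployment rate changes by +1.46 percentage points.

Initially, labor force = 1,108.32 + 43.24 = 1,151.56 thousand, so u = 43.24/1,151.56 = 3.75%.
After the first change, unemployed falls and employed rises by 7.66; labor force unchanged → E = 1,115.98, U = 35.58, labor force = 1,151.56 thousand.
After the second change, employed falls and unemployed rises by 24.46; labor force unchanged → E = 1,091.52, U = 60.04, labor force = 1,151.56 thousand.
New unemployment rate = 60.04 / 1,151.56 = 5.21%.
Change = 5.21% − 3.75% = +1.46 percentage points.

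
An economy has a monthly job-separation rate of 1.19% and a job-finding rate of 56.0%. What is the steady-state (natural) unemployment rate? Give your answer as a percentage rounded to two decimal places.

At steady state the flows balance: s·E = f·U, so U/(E+U) = s/(s+f).
u* = 1.19 / (1.19 + 56.0) = 1.19 / 57.19 = 2.08%.

Steady-state unemployment rate ≈ 2.08%.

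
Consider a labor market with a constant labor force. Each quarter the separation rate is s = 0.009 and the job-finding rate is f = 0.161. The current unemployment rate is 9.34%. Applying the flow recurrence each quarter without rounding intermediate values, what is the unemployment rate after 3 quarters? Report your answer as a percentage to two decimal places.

With a fixed labor force, u_{t+1} = u_t + s·(1−u_t) − f·u_t = u_t·(1−s−f) + s.
Here 1−s−f = 0.830 and s = 0.009.
u_1 = 0.093400 × 0.830 + 0.009 = 0.086522.
u_2 = 0.086522 × 0.830 + 0.009 = 0.080813.
u_3 = 0.080813 × 0.830 + 0.009 = 0.076075.

Unemployment rate after three quarters ≈ 7.61%.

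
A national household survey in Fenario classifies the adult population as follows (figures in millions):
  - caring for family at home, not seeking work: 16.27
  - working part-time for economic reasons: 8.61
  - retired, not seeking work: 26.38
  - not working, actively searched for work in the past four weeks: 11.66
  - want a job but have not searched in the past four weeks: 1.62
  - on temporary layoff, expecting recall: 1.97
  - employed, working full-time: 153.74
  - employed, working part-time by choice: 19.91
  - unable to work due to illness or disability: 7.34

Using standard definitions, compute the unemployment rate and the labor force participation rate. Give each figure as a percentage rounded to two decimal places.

Employed = 8.61 + 153.74 + 19.91 = 182.26 million (anyone who worked, including part-time for economic reasons, counts as employed).
Unemployed = 11.66 + 1.97 = 13.63 million (jobless and actively searching, or on temporary layoff).
Labor force = 182.26 + 13.63 = 195.89 million.
Not in labor force = 16.27 + 26.38 + 1.62 + 7.34 = 51.61 million (those not working and not actively searching are outside the labor force — including those who want a job but have given up searching).
Civilian working-age population = 195.89 + 51.61 = 247.50 million.
Unemployment rate = 13.63 / 195.89 = 6.96%.
Labor force participation rate = 195.89 / 247.50 = 79.15%.

Unemployment rate ≈ 6.96%; labor force participation rate ≈ 79.15%.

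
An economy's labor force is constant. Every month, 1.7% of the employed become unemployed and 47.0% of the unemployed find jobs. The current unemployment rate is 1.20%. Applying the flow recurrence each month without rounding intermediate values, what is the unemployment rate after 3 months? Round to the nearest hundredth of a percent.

With a fixed labor force, u_{t+1} = u_t + s·(1−u_t) − f·u_t = u_t·(1−s−f) + s.
Here 1−s−f = 0.513 and s = 0.017.
u_1 = 0.012000 × 0.513 + 0.017 = 0.023156.
u_2 = 0.023156 × 0.513 + 0.017 = 0.028879.
u_3 = 0.028879 × 0.513 + 0.017 = 0.031815.

Unemployment rate after three months ≈ 3.18%.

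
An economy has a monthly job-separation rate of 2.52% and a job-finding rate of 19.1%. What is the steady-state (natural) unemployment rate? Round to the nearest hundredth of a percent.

At steady state the flows balance: s·E = f·U, so U/(E+U) = s/(s+f).
u* = 2.52 / (2.52 + 19.1) = 2.52 / 21.62 = 11.66%.

Steady-state unemployment rate ≈ 11.66%.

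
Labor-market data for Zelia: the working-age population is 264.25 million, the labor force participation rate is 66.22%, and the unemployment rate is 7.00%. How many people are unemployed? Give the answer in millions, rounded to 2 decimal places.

Labor force = 0.6622 × 264.25 = 174.99 million.
Unemployed = 0.0700 × 174.99 ≈ 12.25 million.

About 12.25 million are unemployed.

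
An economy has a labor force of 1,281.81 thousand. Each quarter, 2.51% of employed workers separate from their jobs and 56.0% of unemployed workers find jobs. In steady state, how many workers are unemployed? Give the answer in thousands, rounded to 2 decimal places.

Steady-state unemployment rate u* = s/(s+f) = 2.51/(2.51+56.0) = 0.042899.
Unemployed = u* × labor force = 0.042899 × 1,281.81 ≈ 54.99 thousand.

About 54.99 thousand are unemployed in steady state.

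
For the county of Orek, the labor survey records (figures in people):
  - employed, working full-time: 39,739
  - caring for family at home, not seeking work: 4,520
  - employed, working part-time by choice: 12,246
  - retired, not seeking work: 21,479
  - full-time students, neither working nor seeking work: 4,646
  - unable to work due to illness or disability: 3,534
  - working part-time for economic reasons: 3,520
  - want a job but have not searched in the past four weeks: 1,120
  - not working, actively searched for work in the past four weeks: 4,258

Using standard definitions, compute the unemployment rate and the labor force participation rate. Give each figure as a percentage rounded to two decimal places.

Unemployment rate ≈ 7.12%; labor force participation rate ≈ 62.87%.

Employed = 39,739 + 12,246 + 3,520 = 55,505 (anyone who worked, including part-time for economic reasons, counts as employed).
Unemployed = 4,258.
Labor force = 55,505 + 4,258 = 59,763.
Not in labor force = 4,520 + 21,479 + 4,646 + 3,534 + 1,120 = 35,299 (those not working and not actively searching are outside the labor force — including those who want a job but have given up searching).
Civilian working-age population = 59,763 + 35,299 = 95,062.
Unemployment rate = 4,258 / 59,763 = 7.12%.
Labor force participation rate = 59,763 / 95,062 = 62.87%.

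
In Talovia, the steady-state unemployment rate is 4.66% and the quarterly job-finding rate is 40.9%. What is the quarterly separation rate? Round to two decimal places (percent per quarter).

From u* = s/(s+f): s = u·f/(1−u).
s = 0.0466 × 40.9 / (1 − 0.0466) = 1.9059 / 0.9534 ≈ 2.00% per quarter.

Separation rate ≈ 2.00% per quarter.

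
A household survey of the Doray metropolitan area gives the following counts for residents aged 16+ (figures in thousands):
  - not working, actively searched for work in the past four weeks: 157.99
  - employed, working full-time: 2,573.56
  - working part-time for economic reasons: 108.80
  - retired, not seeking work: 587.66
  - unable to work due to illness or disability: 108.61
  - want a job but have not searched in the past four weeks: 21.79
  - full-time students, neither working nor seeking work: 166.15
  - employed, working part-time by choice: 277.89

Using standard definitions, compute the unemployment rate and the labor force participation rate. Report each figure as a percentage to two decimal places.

Employed = 2,573.56 + 108.80 + 277.89 = 2,960.25 thousand (anyone who worked, including part-time for economic reasons, counts as employed).
Unemployed = 157.99 thousand.
Labor force = 2,960.25 + 157.99 = 3,118.24 thousand.
Not in labor force = 587.66 + 108.61 + 21.79 + 166.15 = 884.21 thousand (those not working and not actively searching are outside the labor force — including those who want a job but have given up searching).
Civilian working-age population = 3,118.24 + 884.21 = 4,002.45 thousand.
Unemployment rate = 157.99 / 3,118.24 = 5.07%.
Labor force participation rate = 3,118.24 / 4,002.45 = 77.91%.

Unemployment rate ≈ 5.07%; labor force participation rate ≈ 77.91%.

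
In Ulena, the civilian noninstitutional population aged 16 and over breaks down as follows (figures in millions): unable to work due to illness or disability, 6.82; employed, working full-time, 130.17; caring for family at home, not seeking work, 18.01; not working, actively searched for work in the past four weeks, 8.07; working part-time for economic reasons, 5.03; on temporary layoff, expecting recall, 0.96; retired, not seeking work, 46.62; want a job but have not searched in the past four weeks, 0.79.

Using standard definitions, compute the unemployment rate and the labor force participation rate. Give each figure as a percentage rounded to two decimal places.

Unemployment rate ≈ 6.26%; labor force participation rate ≈ 66.63%.

Employed = 130.17 + 5.03 = 135.20 million (anyone who worked, including part-time for economic reasons, counts as employed).
Unemployed = 8.07 + 0.96 = 9.03 million (jobless and actively searching, or on temporary layoff).
Labor force = 135.20 + 9.03 = 144.23 million.
Not in labor force = 6.82 + 18.01 + 46.62 + 0.79 = 72.24 million (those not working and not actively searching are outside the labor force — including those who want a job but have given up searching).
Civilian working-age population = 144.23 + 72.24 = 216.47 million.
Unemployment rate = 9.03 / 144.23 = 6.26%.
Labor force participation rate = 144.23 / 216.47 = 66.63%.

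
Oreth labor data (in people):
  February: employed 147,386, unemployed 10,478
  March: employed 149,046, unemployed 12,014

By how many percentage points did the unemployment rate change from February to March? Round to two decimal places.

The unemployment rate changed by +0.82 percentage points.

February: labor force = 147,386 + 10,478 = 157,864; u = 10,478/157,864 = 6.64%.
March: labor force = 149,046 + 12,014 = 161,060; u = 12,014/161,060 = 7.46%.
Change = 7.46% − 6.64% = +0.82 pp.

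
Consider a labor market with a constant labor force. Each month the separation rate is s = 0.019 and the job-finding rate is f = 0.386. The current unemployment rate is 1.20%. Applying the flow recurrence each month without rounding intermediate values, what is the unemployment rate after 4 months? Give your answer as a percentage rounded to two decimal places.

Unemployment rate after four months ≈ 4.25%.

With a fixed labor force, u_{t+1} = u_t + s·(1−u_t) − f·u_t = u_t·(1−s−f) + s.
Here 1−s−f = 0.595 and s = 0.019.
u_1 = 0.012000 × 0.595 + 0.019 = 0.026140.
u_2 = 0.026140 × 0.595 + 0.019 = 0.034553.
u_3 = 0.034553 × 0.595 + 0.019 = 0.039559.
u_4 = 0.039559 × 0.595 + 0.019 = 0.042538.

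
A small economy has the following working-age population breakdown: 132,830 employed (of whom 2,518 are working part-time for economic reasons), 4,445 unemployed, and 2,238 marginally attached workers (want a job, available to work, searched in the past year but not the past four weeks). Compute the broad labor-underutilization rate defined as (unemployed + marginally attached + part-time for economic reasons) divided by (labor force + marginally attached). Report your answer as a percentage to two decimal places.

Labor force = 132,830 + 4,445 = 137,275.
Numerator = 4,445 + 2,238 + 2,518 = 9,201.
Denominator = 137,275 + 2,238 = 139,513.
Broad rate = 9,201 / 139,513 = 6.60%.

Broad underutilization rate ≈ 6.60%.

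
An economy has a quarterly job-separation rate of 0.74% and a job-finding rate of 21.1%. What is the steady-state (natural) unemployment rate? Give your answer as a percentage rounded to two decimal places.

At steady state the flows balance: s·E = f·U, so U/(E+U) = s/(s+f).
u* = 0.74 / (0.74 + 21.1) = 0.74 / 21.84 = 3.39%.

Steady-state unemployment rate ≈ 3.39%.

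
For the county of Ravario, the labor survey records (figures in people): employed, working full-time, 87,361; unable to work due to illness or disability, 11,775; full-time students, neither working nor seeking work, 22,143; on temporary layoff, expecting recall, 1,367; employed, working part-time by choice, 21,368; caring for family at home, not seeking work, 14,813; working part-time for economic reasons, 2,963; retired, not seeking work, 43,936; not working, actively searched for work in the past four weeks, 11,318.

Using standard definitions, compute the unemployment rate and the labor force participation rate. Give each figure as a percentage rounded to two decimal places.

Employed = 87,361 + 21,368 + 2,963 = 111,692 (anyone who worked, including part-time for economic reasons, counts as employed).
Unemployed = 1,367 + 11,318 = 12,685 (jobless and actively searching, or on temporary layoff).
Labor force = 111,692 + 12,685 = 124,377.
Not in labor force = 11,775 + 22,143 + 14,813 + 43,936 = 92,667 (those not working and not actively searching are outside the labor force).
Civilian working-age population = 124,377 + 92,667 = 217,044.
Unemployment rate = 12,685 / 124,377 = 10.20%.
Labor force participation rate = 124,377 / 217,044 = 57.30%.

Unemployment rate ≈ 10.20%; labor force participation rate ≈ 57.30%.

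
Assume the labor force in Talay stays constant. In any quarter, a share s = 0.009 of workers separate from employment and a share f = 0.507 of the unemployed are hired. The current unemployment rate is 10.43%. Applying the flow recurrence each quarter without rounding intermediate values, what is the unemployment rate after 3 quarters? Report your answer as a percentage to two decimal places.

Unemployment rate after three quarters ≈ 2.73%.

With a fixed labor force, u_{t+1} = u_t + s·(1−u_t) − f·u_t = u_t·(1−s−f) + s.
Here 1−s−f = 0.484 and s = 0.009.
u_1 = 0.104300 × 0.484 + 0.009 = 0.059481.
u_2 = 0.059481 × 0.484 + 0.009 = 0.037789.
u_3 = 0.037789 × 0.484 + 0.009 = 0.027290.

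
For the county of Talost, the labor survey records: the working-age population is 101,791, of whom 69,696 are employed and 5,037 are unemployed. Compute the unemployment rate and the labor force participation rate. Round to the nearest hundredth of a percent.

Unemployment rate ≈ 6.74%; labor force participation rate ≈ 73.42%.

Labor force = employed + unemployed = 69,696 + 5,037 = 74,733.
Unemployment rate = 5,037 / 74,733 = 6.74%.
Labor force participation rate = 74,733 / 101,791 = 73.42%.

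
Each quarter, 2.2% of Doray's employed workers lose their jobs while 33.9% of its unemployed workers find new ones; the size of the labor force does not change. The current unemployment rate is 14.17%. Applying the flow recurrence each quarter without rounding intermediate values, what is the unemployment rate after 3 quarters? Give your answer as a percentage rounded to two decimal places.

Unemployment rate after three quarters ≈ 8.20%.

With a fixed labor force, u_{t+1} = u_t + s·(1−u_t) − f·u_t = u_t·(1−s−f) + s.
Here 1−s−f = 0.639 and s = 0.022.
u_1 = 0.141700 × 0.639 + 0.022 = 0.112546.
u_2 = 0.112546 × 0.639 + 0.022 = 0.093917.
u_3 = 0.093917 × 0.639 + 0.022 = 0.082013.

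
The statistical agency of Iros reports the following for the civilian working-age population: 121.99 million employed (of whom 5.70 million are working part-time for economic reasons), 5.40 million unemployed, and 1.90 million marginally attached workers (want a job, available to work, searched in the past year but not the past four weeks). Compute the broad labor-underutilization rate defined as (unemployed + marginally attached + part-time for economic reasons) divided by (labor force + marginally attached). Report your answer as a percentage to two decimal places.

Labor force = 121.99 + 5.40 = 127.39 million.
Numerator = 5.40 + 1.90 + 5.70 = 13.00 million.
Denominator = 127.39 + 1.90 = 129.29 million.
Broad rate = 13.00 / 129.29 = 10.05%.

Broad underutilization rate ≈ 10.05%.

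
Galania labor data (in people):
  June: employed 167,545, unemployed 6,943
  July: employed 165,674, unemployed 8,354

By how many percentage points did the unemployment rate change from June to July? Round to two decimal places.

The unemployment rate changed by +0.82 percentage points.

June: labor force = 167,545 + 6,943 = 174,488; u = 6,943/174,488 = 3.98%.
July: labor force = 165,674 + 8,354 = 174,028; u = 8,354/174,028 = 4.80%.
Change = 4.80% − 3.98% = +0.82 pp.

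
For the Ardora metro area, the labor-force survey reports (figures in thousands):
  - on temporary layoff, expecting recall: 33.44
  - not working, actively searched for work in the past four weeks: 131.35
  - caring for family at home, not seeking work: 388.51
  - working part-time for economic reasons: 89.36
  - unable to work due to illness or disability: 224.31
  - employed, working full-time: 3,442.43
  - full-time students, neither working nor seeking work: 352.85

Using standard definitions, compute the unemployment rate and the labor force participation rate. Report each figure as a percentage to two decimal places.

Unemployment rate ≈ 4.46%; labor force participation rate ≈ 79.29%.

Employed = 89.36 + 3,442.43 = 3,531.79 thousand (anyone who worked, including part-time for economic reasons, counts as employed).
Unemployed = 33.44 + 131.35 = 164.79 thousand (jobless and actively searching, or on temporary layoff).
Labor force = 3,531.79 + 164.79 = 3,696.58 thousand.
Not in labor force = 388.51 + 224.31 + 352.85 = 965.67 thousand (those not working and not actively searching are outside the labor force).
Civilian working-age population = 3,696.58 + 965.67 = 4,662.25 thousand.
Unemployment rate = 164.79 / 3,696.58 = 4.46%.
Labor force participation rate = 3,696.58 / 4,662.25 = 79.29%.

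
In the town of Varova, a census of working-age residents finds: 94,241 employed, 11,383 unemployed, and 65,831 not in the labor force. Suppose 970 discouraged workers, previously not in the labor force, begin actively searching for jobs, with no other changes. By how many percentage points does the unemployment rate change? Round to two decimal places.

The unemployment rate changes by +0.81 percentage points.

Initially, labor force = 94,241 + 11,383 = 105,624, so u = 11,383/105,624 = 10.78%.
After the change, unemployed and labor force both rise by 970 → E = 94,241, U = 12,353, labor force = 106,594.
New unemployment rate = 12,353 / 106,594 = 11.59%.
Change = 11.59% − 10.78% = +0.81 percentage points.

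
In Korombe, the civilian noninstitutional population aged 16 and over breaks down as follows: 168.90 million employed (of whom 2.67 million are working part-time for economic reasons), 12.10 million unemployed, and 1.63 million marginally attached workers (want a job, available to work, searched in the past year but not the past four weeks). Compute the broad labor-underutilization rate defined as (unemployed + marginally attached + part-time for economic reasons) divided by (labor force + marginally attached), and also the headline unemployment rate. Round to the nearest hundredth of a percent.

Labor force = 168.90 + 12.10 = 181.00 million.
Numerator = 12.10 + 1.63 + 2.67 = 16.40 million.
Denominator = 181.00 + 1.63 = 182.63 million.
Broad rate = 16.40 / 182.63 = 8.98%.
Headline unemployment rate = 12.10 / 181.00 = 6.69%.

Broad underutilization rate ≈ 8.98%; headline unemployment rate ≈ 6.69%.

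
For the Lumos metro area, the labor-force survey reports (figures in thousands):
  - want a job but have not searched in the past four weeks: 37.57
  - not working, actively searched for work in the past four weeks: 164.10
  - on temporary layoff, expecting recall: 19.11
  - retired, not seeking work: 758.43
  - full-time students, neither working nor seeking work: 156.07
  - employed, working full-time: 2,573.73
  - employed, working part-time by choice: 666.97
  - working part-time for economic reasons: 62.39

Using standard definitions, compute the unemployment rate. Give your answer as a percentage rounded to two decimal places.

Employed = 2,573.73 + 666.97 + 62.39 = 3,303.09 thousand (anyone who worked, including part-time for economic reasons, counts as employed).
Unemployed = 164.10 + 19.11 = 183.21 thousand (jobless and actively searching, or on temporary layoff).
Labor force = 3,303.09 + 183.21 = 3,486.30 thousand.
Unemployment rate = 183.21 / 3,486.30 = 5.26%.

Unemployment rate ≈ 5.26%.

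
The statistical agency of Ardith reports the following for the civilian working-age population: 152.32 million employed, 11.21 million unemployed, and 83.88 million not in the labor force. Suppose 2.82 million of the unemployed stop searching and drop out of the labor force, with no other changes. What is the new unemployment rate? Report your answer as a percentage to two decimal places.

Initially, labor force = 152.32 + 11.21 = 163.53 million, so u = 11.21/163.53 = 6.86%.
After the change, unemployed and labor force both fall by 2.82 → E = 152.32, U = 8.39, labor force = 160.71 million.
New unemployment rate = 8.39 / 160.71 = 5.22%.

New unemployment rate ≈ 5.22%.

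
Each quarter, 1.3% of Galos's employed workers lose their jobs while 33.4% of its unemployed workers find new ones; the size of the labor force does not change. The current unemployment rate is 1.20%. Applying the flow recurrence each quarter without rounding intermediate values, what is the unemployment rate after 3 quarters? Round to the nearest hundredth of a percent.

Unemployment rate after three quarters ≈ 3.04%.

With a fixed labor force, u_{t+1} = u_t + s·(1−u_t) − f·u_t = u_t·(1−s−f) + s.
Here 1−s−f = 0.653 and s = 0.013.
u_1 = 0.012000 × 0.653 + 0.013 = 0.020836.
u_2 = 0.020836 × 0.653 + 0.013 = 0.026606.
u_3 = 0.026606 × 0.653 + 0.013 = 0.030374.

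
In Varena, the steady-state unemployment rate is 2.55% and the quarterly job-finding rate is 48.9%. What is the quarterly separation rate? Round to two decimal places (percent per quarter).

Separation rate ≈ 1.28% per quarter.

From u* = s/(s+f): s = u·f/(1−u).
s = 0.0255 × 48.9 / (1 − 0.0255) = 1.2469 / 0.9745 ≈ 1.28% per quarter.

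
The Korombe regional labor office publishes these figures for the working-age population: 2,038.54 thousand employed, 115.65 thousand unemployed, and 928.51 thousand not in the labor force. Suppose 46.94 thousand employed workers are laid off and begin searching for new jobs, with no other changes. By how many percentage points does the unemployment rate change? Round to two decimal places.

The unemployment rate changes by +2.18 percentage points.

Initially, labor force = 2,038.54 + 115.65 = 2,154.19 thousand, so u = 115.65/2,154.19 = 5.37%.
After the change, employed falls and unemployed rises by 46.94; labor force unchanged → E = 1,991.60, U = 162.59, labor force = 2,154.19 thousand.
New unemployment rate = 162.59 / 2,154.19 = 7.55%.
Change = 7.55% − 5.37% = +2.18 percentage points.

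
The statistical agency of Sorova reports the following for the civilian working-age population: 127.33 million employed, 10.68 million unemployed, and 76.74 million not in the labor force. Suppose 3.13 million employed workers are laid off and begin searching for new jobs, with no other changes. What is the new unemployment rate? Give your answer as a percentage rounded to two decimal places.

New unemployment rate ≈ 10.01%.

Initially, labor force = 127.33 + 10.68 = 138.01 million, so u = 10.68/138.01 = 7.74%.
After the change, employed falls and unemployed rises by 3.13; labor force unchanged → E = 124.20, U = 13.81, labor force = 138.01 million.
New unemployment rate = 13.81 / 138.01 = 10.01%.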